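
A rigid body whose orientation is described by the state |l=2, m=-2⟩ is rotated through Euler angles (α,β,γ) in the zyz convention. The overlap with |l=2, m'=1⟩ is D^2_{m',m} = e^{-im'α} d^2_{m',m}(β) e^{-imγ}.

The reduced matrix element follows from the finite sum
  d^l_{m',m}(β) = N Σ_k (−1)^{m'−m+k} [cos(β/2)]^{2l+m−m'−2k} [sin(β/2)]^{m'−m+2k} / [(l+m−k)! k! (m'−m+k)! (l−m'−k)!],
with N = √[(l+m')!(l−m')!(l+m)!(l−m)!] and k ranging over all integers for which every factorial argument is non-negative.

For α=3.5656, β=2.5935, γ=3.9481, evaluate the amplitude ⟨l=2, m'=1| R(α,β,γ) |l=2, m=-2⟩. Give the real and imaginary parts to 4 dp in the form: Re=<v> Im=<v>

Split into d^2_{1,-2}(β=2.5935) × two z-phases.
Half-angle: c=0.270629, s=0.962684. N=√(6·1·1·24)=12.000000
k∈{0} keeps every argument non-negative
  k=0: (−1)^3·12.0000/(6)·0.2706^1·0.9627^3 = -0.482898
d^2_{1,-2}(2.5935) = -0.482898
Attach z-rotation phases: D = e^{-i(1)(3.5656)}·(-0.482898)·e^{-i(-2)(3.9481)} = +0.179919+0.448129i

Re=0.1799 Im=0.4481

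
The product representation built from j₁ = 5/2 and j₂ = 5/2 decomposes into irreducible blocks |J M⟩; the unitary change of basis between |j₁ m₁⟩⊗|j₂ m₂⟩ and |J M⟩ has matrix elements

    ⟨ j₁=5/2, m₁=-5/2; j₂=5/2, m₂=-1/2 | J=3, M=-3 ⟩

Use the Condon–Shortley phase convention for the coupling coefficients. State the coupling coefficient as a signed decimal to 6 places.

j₁+j₂−J=2  J+j₁−j₂=3  J−j₁+j₂=3  j₁+j₂+J+1=9
(j₁±m₁, j₂±m₂, J±M) = (0,5,2,3,0,6)
P² = 1440
sum k=2..2:
  [2] +1/72 = 1/72
S = 1/72
C² = P²·S² = 5/18 ; C = +0.527046

+√(5/18) = +0.527046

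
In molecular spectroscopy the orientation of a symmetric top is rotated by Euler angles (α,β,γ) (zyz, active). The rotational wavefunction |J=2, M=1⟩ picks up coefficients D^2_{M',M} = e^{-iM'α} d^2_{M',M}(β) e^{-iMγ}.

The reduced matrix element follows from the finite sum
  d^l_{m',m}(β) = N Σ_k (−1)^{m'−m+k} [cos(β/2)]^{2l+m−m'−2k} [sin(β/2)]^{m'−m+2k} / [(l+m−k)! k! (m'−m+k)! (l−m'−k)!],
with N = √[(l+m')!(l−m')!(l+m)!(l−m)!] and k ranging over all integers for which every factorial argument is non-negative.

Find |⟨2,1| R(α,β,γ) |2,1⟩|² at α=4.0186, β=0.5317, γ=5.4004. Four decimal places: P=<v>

P=0.4542

D^2_{1,1}(4.0186,0.5317,5.4004) = e^{-i·1·4.0186}·d^2_{1,1}(0.5317)·e^{-i·1·5.4004}. Compute d first:
With c≡cos(β/2)=0.964870 and s≡sin(β/2)=0.262730, N=[6·1·6·1]^{1/2}=6.000000
The bounds max(0,m−m')=0 and min(l+m,l−m')=1 give 2 terms
  k=0: (−1)^0·6.0000/(6)·0.9649^4·0.2627^0 = +0.866711
  k=1: (−1)^1·6.0000/(2)·0.9649^2·0.2627^2 = -0.192786
d^2_{1,1}(0.5317) = +0.866711 -0.192786 = +0.673925
|D^2_{1,1}|² = |d^2_{1,1}(β)|² = (+0.673925)² = 0.454175 (the z-rotation phases have unit modulus)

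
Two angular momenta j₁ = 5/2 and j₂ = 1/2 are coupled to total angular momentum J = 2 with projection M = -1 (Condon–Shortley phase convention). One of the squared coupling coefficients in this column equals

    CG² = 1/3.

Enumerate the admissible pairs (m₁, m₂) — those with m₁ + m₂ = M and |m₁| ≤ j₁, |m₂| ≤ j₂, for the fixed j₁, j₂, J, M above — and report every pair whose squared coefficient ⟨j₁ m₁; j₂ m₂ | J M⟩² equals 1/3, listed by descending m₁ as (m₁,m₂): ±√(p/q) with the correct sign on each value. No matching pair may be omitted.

(-1/2,-1/2): +√(1/3)

Admissible pairs with m₁+m₂ = M = -1: (-3/2,1/2), (-1/2,-1/2)
  (m₁,m₂)=(-1/2,-1/2): CG² = 1/3, CG = +√(1/3)   ← matches the target
  (m₁,m₂)=(-3/2,1/2): CG² = 2/3, CG = −√(2/3)
Pairs with CG² = 1/3: (-1/2,-1/2): +√(1/3)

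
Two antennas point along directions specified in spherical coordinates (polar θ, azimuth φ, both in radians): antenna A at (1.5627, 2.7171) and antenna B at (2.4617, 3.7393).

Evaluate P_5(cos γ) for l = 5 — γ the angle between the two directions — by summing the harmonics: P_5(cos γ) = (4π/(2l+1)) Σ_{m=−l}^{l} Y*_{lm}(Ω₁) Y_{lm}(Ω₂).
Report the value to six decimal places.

0.339066

Term-by-term m-sum for l=5 (normalisation 4π/11 = 1.142397):
  [-5]  conj(Y_{5,-5})(Ω₁) = 0.24322 + 0.39521j ; Y_{5,-5}(Ω₂) = 0.04506 + 0.00695j ; Δ = 0.00821 + 0.01950j
  [-4]  conj(Y_{5,-4})(Ω₁) = -0.00151 - 0.01179j ; Y_{5,-4}(Ω₂) = 0.13039 + 0.12166j ; Δ = 0.00124 - 0.00172j
  [-3]  conj(Y_{5,-3})(Ω₁) = 0.10128 - 0.33054j ; Y_{5,-3}(Ω₂) = 0.08422 + 0.37253j ; Δ = 0.13166 + 0.00989j
  [-2]  conj(Y_{5,-2})(Ω₁) = -0.00906 + 0.01030j ; Y_{5,-2}(Ω₂) = -0.15550 + 0.39460j ; Δ = -0.00265 - 0.00518j
  [-1]  conj(Y_{5,-1})(Ω₁) = -0.29158 + 0.13179j ; Y_{5,-1}(Ω₂) = -0.03552 + 0.02418j ; Δ = 0.00717 - 0.01173j
  [+0]  conj(Y_{5,0})(Ω₁) = 0.01420 + 0.00000j ; Y_{5,0}(Ω₂) = 0.39035 + 0.00000j ; Δ = 0.00554 + 0.00000j
  [+1]  conj(Y_{5,1})(Ω₁) = 0.29158 + 0.13179j ; Y_{5,1}(Ω₂) = 0.03552 + 0.02418j ; Δ = 0.00717 + 0.01173j
  [+2]  conj(Y_{5,2})(Ω₁) = -0.00906 - 0.01030j ; Y_{5,2}(Ω₂) = -0.15550 - 0.39460j ; Δ = -0.00265 + 0.00518j
  [+3]  conj(Y_{5,3})(Ω₁) = -0.10128 - 0.33054j ; Y_{5,3}(Ω₂) = -0.08422 + 0.37253j ; Δ = 0.13166 - 0.00989j
  [+4]  conj(Y_{5,4})(Ω₁) = -0.00151 + 0.01179j ; Y_{5,4}(Ω₂) = 0.13039 - 0.12166j ; Δ = 0.00124 + 0.00172j
  [+5]  conj(Y_{5,5})(Ω₁) = -0.24322 + 0.39521j ; Y_{5,5}(Ω₂) = -0.04506 + 0.00695j ; Δ = 0.00821 - 0.01950j
Total Σ_m = 0.29680 + 0.00000j. Multiply by 1.142397: 0.33907 + 0.00000j. P_5(cos γ) = 0.339066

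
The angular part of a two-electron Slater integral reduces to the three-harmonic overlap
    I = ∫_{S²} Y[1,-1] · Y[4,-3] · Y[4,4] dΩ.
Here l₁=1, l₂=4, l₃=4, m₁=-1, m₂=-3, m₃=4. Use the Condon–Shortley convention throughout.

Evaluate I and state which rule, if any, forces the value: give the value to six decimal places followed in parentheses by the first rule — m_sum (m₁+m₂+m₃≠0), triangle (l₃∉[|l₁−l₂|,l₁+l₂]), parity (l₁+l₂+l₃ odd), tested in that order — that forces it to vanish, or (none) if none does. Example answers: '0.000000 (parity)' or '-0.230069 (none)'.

Σlᵢ=9 odd — θ-integrand is odd under cosθ→−cosθ; I=0

0.000000 (parity)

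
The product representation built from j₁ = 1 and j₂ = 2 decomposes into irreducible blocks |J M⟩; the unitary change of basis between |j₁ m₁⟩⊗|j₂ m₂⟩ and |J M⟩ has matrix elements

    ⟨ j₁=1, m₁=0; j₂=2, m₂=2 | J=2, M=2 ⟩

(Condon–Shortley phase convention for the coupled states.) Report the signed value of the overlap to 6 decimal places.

-0.816497

triangle: 1!*1!*3!/6! = 6/720
(j±m)!: 1!*1!*4!*0!*4!*0! = 576
prefactor² = (2J+1)*Δ*N² = 24
  k=1: −1/(1!*0!*0!*3!*1!*0!) = -1/6
Σ = -1/6  ⇒  CG² = 24*(-1/6)² = 2/3
CG = −√(2/3) = -0.816497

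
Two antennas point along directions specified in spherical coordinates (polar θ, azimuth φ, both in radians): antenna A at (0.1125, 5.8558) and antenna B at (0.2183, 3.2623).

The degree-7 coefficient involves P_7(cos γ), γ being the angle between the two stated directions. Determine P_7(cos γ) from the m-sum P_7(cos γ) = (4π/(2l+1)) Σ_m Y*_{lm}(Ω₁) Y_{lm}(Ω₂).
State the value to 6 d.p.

Addition theorem: P_7(cos γ) = (4π/15) Σ_m Y*_{lm}(Ω₁) Y_{lm}(Ω₂), m = −7…7:
  [-7]  conj(Y_{7,-7})(Ω₁) = -0.00000 - 0.00000j ; Y_{7,-7}(Ω₂) = -0.00001 + 0.00001j ; Δ = 0.00000 - 0.00000j
  [-6]  conj(Y_{7,-6})(Ω₁) = -0.00000 - 0.00000j ; Y_{7,-6}(Ω₂) = 0.00014 - 0.00012j ; Δ = -0.00000 + 0.00000j
  [-5]  conj(Y_{7,-5})(Ω₁) = -0.00004 - 0.00007j ; Y_{7,-5}(Ω₂) = -0.00164 + 0.00113j ; Δ = 0.00000 + 0.00000j
  [-4]  conj(Y_{7,-4})(Ω₁) = -0.00016 - 0.00113j ; Y_{7,-4}(Ω₂) = 0.01311 - 0.00687j ; Δ = -0.00001 - 0.00001j
  [-3]  conj(Y_{7,-3})(Ω₁) = 0.00344 - 0.01159j ; Y_{7,-3}(Ω₂) = -0.07356 + 0.02787j ; Δ = 0.00007 + 0.00095j
  [-2]  conj(Y_{7,-2})(Ω₁) = 0.05891 - 0.06771j ; Y_{7,-2}(Ω₂) = 0.27867 - 0.06861j ; Δ = 0.01177 - 0.02291j
  [-1]  conj(Y_{7,-1})(Ω₁) = 0.38293 - 0.17441j ; Y_{7,-1}(Ω₂) = -0.62395 + 0.07568j ; Δ = -0.22573 + 0.13781j
  [+0]  conj(Y_{7,0})(Ω₁) = 0.90727 + 0.00000j ; Y_{7,0}(Ω₂) = 0.47541 + 0.00000j ; Δ = 0.43133 + 0.00000j
  [+1]  conj(Y_{7,1})(Ω₁) = -0.38293 - 0.17441j ; Y_{7,1}(Ω₂) = 0.62395 + 0.07568j ; Δ = -0.22573 - 0.13781j
  [+2]  conj(Y_{7,2})(Ω₁) = 0.05891 + 0.06771j ; Y_{7,2}(Ω₂) = 0.27867 + 0.06861j ; Δ = 0.01177 + 0.02291j
  [+3]  conj(Y_{7,3})(Ω₁) = -0.00344 - 0.01159j ; Y_{7,3}(Ω₂) = 0.07356 + 0.02787j ; Δ = 0.00007 - 0.00095j
  [+4]  conj(Y_{7,4})(Ω₁) = -0.00016 + 0.00113j ; Y_{7,4}(Ω₂) = 0.01311 + 0.00687j ; Δ = -0.00001 + 0.00001j
  [+5]  conj(Y_{7,5})(Ω₁) = 0.00004 - 0.00007j ; Y_{7,5}(Ω₂) = 0.00164 + 0.00113j ; Δ = 0.00000 - 0.00000j
  [+6]  conj(Y_{7,6})(Ω₁) = -0.00000 + 0.00000j ; Y_{7,6}(Ω₂) = 0.00014 + 0.00012j ; Δ = -0.00000 - 0.00000j
  [+7]  conj(Y_{7,7})(Ω₁) = 0.00000 - 0.00000j ; Y_{7,7}(Ω₂) = 0.00001 + 0.00001j ; Δ = 0.00000 + 0.00000j
Total Σ_m = 0.00353 + 0.00000j. Multiply by 0.837758: 0.00295 + 0.00000j. P_7(cos γ) = 0.002955

0.002955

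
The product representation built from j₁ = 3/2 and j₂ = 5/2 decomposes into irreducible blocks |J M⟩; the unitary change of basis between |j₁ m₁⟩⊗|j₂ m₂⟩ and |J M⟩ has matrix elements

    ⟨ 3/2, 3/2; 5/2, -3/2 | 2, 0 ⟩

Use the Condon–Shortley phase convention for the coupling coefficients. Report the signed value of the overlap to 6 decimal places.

j₁+j₂−J=2  J+j₁−j₂=1  J−j₁+j₂=3  j₁+j₂+J+1=7
(j₁±m₁, j₂±m₂, J±M) = (3,0,1,4,2,2)
P² = 48/7
sum k=0..0:
  [0] +1/4 = 1/4
S = 1/4
C² = P²·S² = 3/7 ; C = +0.654654

+√(3/7) ≈ +0.654654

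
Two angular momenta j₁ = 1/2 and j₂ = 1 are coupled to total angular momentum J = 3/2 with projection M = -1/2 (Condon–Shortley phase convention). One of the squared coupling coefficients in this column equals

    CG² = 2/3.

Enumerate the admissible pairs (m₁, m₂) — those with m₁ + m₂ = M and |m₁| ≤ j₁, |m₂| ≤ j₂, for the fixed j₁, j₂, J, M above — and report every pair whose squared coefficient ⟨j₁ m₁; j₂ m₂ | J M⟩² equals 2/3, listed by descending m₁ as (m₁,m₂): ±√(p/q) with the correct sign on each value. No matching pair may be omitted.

(-1/2,0): +√(2/3)

Admissible pairs with m₁+m₂ = M = -1/2: (-1/2,0), (1/2,-1)
  (m₁,m₂)=(1/2,-1): CG² = 1/3, CG = +√(1/3)
  (m₁,m₂)=(-1/2,0): CG² = 2/3, CG = +√(2/3)   ← matches the target
Pairs with CG² = 2/3: (-1/2,0): +√(2/3)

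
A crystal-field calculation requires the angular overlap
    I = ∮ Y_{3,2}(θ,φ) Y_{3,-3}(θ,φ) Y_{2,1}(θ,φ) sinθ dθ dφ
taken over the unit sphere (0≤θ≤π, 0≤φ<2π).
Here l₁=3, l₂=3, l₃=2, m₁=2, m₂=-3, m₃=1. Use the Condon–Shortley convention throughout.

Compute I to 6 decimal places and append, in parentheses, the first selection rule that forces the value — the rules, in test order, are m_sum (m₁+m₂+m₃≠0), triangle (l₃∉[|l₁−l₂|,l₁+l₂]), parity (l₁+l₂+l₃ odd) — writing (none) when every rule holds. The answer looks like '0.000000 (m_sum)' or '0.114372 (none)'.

Checks pass: Σm=0; 8 even; l₃=2∈[0,6].
(2·3+1)(2·3+1)(2·2+1) = 245
Δ: 4! 2! 2! / 9! → 1/3780
sum: t=1:−1/24 t=2:+1/4 t=3:−1/24 = 1/6
3j²(3 3 2; 0 0 0) = Δ·Π!·Σ² = 4/105  (sign +1)
sum: t=0:+1/48 = 1/48
3j²(3 3 2; 2 -3 1) = Δ·Π!·Σ² = 5/84  (sign -1)
combine: 4πI² = 245·4/105·5/84 = 5/9
take √, sign -1: I = -0.21026104
No selection rule forces the value: the integral is nonzero (none).

-0.210261 (none)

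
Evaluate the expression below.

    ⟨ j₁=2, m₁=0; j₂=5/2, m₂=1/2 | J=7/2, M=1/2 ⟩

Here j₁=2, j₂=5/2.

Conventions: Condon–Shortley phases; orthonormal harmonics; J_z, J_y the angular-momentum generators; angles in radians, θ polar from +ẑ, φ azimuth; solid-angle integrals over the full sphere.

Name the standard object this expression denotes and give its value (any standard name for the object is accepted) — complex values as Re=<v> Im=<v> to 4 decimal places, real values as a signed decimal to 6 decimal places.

This is a Clebsch–Gordan (vector-coupling) coefficient.
j₁+j₂−J=1  J+j₁−j₂=3  J−j₁+j₂=4  j₁+j₂+J+1=9
(j₁±m₁, j₂±m₂, J±M) = (2,2,3,2,4,3)
P² = 768/35
sum k=0..1:
  [0] +1/12 = 1/12
  [1] −1/8 = -1/8
S = -1/24
C² = P²·S² = 4/105 ; C = -0.195180

Clebsch–Gordan coefficient, −√(4/105) ≈ -0.195180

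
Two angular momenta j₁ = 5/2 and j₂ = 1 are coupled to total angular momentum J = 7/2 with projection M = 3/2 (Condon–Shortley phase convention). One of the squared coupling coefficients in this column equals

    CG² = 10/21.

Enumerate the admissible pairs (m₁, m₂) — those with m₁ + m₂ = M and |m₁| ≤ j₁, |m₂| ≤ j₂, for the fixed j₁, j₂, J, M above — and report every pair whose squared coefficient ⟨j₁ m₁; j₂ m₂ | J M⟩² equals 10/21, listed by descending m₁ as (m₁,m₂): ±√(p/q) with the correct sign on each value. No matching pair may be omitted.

(3/2,0): +√(10/21); (1/2,1): +√(10/21)

Admissible pairs with m₁+m₂ = M = 3/2: (1/2,1), (3/2,0), (5/2,-1)
  (m₁,m₂)=(5/2,-1): CG² = 1/21, CG = +√(1/21)
  (m₁,m₂)=(3/2,0): CG² = 10/21, CG = +√(10/21)   ← matches the target
  (m₁,m₂)=(1/2,1): CG² = 10/21, CG = +√(10/21)   ← matches the target
Pairs with CG² = 10/21: (3/2,0): +√(10/21); (1/2,1): +√(10/21)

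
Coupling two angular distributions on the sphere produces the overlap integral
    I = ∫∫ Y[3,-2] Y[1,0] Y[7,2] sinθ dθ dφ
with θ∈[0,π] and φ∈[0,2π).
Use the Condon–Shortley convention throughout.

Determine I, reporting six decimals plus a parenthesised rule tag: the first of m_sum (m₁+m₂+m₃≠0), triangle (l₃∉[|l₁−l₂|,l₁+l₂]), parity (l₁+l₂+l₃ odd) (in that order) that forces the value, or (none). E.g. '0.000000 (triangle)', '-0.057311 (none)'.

0.000000 (triangle)

l₃=7 ∉ [2,4] — triangle fails ⇒ I = 0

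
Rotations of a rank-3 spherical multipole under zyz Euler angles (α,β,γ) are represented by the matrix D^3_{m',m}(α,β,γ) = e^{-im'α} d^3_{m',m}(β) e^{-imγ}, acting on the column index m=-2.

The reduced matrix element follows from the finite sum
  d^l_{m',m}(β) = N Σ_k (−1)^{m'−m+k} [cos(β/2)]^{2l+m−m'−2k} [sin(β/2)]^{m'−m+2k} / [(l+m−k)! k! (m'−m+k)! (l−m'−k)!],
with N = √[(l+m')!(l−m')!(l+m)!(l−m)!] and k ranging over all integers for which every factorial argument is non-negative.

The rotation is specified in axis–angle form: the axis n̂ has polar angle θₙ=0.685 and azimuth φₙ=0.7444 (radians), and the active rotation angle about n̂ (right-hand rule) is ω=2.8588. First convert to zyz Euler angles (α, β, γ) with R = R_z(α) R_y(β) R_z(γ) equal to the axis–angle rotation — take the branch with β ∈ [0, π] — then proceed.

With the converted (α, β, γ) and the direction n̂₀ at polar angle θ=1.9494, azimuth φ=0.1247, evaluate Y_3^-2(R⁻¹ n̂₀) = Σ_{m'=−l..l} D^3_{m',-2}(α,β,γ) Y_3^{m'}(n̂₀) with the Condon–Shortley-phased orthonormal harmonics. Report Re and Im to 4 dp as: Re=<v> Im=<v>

Re=0.2821 Im=-0.1911

Axis–angle → zyz. n̂ = (sinθₙcosφₙ, sinθₙsinφₙ, cosθₙ) = (+0.465328, +0.428655, +0.774419), ω = 2.8588.
R = I cosω + sinω [n̂]ₓ + (1−cosω) n̂n̂ᵀ gives
  R = [-0.535821, +0.174915, +0.826015; +0.607100, -0.600087, +0.520888; +0.586792, +0.780577, +0.215349]
β = atan2(√(R₁₃²+R₂₃²), R₃₃) = 1.353747; α = atan2(R₂₃, R₁₃) mod 2π = 0.562619; γ = atan2(R₃₂, −R₃₁) mod 2π = 2.215411
Need the full column D^3_{m',-2} for m'=−3..3 at α=0.5626, β=1.3537, γ=2.2154.
cos(β/2)=0.779535, sin(β/2)=0.626359
d^3_{-3,-2}: single k=1 term ⇒ +0.441648;  D = +0.435685-0.072327i
d^3_{-2,-2}: k∈[0..1] ⇒ +0.224395 -0.724367 = -0.499972;  D = -0.373523+0.332344i
d^3_{-1,-2}: k∈[0..1] ⇒ -0.570165 +0.736218 = +0.166053;  D = +0.046058-0.159538i
d^3_{0,-2}: k∈[0..1] ⇒ +0.793504 -0.512301 = +0.281203;  D = -0.078135-0.270130i
d^3_{1,-2}: k∈[0..1] ⇒ -0.736218 +0.237658 = -0.498560;  D = +0.372639+0.331214i
d^3_{2,-2}: k∈[0..1] ⇒ +0.467664 -0.060387 = +0.407278;  D = -0.401814-0.066492i
d^3_{3,-2}: single k=0 term ⇒ -0.184089;  D = +0.169656-0.071455i
Y_3^{m'}(θ=1.9494,φ=0.1247) and Σ D·Y over m':
  (+0.4357-0.0723i)·(+0.3116-0.1223i)  (-0.3735+0.3323i)·(-0.3161+0.0805i)  (+0.0461-0.1595i)·(-0.0944+0.0118i)  (-0.0781-0.2701i)·(+0.3196+0.0000i)  (+0.3726+0.3312i)·(+0.0944+0.0118i)  (-0.4018-0.0665i)·(-0.3161-0.0805i)  (+0.1697-0.0715i)·(-0.3116-0.1223i)
Y_3^-2(R⁻¹ n̂) = +0.282072-0.191094i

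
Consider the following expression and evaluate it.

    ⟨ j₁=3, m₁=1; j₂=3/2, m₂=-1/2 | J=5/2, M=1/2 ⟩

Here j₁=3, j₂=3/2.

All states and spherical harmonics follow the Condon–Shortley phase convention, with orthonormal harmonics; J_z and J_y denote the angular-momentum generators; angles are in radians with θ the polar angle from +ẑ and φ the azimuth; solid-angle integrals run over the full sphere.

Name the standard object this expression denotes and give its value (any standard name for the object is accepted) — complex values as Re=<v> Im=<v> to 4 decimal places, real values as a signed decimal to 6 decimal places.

Clebsch–Gordan coefficient, −√(1/70) ≈ -0.119523

This is a Clebsch–Gordan (vector-coupling) coefficient.
j₁+j₂−J=2  J+j₁−j₂=4  J−j₁+j₂=1  j₁+j₂+J+1=8
(j₁±m₁, j₂±m₂, J±M) = (4,2,1,2,3,2)
P² = 288/35
sum k=0..1:
  [0] +1/8 = 1/8
  [1] −1/6 = -1/6
S = -1/24
C² = P²·S² = 1/70 ; C = -0.119523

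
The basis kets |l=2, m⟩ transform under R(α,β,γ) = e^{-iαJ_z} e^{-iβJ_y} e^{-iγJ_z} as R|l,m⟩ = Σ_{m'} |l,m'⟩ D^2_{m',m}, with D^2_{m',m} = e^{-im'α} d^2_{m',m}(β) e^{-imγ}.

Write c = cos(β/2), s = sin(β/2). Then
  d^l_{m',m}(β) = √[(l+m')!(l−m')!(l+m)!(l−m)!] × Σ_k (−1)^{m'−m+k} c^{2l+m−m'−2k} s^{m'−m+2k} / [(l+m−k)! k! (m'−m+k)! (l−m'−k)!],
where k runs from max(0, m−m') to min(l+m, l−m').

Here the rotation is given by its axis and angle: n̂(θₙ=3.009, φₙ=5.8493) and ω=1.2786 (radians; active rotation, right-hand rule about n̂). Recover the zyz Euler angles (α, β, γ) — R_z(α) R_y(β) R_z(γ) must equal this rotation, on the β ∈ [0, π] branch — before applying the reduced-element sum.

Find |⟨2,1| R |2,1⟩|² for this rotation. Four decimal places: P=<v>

Axis–angle → zyz. n̂ = (sinθₙcosφₙ, sinθₙsinφₙ, cosθₙ) = (+0.119954, -0.055579, -0.991222), ω = 1.2786.
R = I cosω + sinω [n̂]ₓ + (1−cosω) n̂n̂ᵀ gives
  R = [+0.298300, +0.944462, -0.137874; -0.953954, +0.290255, -0.075648; -0.031428, +0.154091, +0.987557]
β = atan2(√(R₁₃²+R₂₃²), R₃₃) = 0.157919; α = atan2(R₂₃, R₁₃) mod 2π = 3.643420; γ = atan2(R₃₂, −R₃₁) mod 2π = 1.369598
First d^2_{1,1}(β=0.1579), then the phase factors e^{-i(1)α} and e^{-i(1)γ}:
Half-angle: c=0.996884, s=0.078878. N=√(6·1·6·1)=6.000000
Admissible k: 0..1 (factorial args all ≥0)
  k=0: (−1)^0·6.0000/(6)·0.9969^4·0.0789^0 = +0.987595
  k=1: (−1)^1·6.0000/(2)·0.9969^2·0.0789^2 = -0.018549
d^2_{1,1}(0.1579) = +0.987595 -0.018549 = +0.969046
|D^2_{1,1}|² = |d^2_{1,1}(β)|² = (+0.969046)² = 0.939051 (the z-rotation phases have unit modulus)

P=0.9391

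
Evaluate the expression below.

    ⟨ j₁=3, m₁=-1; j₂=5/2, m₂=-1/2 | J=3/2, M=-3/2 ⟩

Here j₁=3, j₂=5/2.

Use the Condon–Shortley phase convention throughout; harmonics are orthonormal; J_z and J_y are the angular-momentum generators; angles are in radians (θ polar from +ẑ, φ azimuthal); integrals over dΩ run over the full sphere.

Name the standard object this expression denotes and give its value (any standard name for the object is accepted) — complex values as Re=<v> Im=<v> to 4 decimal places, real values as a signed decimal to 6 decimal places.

Clebsch–Gordan coefficient, +√(9/35) ≈ +0.507093

This is a Clebsch–Gordan (vector-coupling) coefficient.
triangle: 4!·2!·1!/8! = 48/40320
(j±m)!: 2!·4!·2!·3!·0!·3! = 3456
prefactor² = (2J+1)·Δ·N² = 576/35
  k=2: +1/(2!·2!·2!·0!·0!·1!) = 1/8
Σ = 1/8  ⇒  CG² = 576/35·(1/8)² = 9/35
CG = +√(9/35) = +0.507093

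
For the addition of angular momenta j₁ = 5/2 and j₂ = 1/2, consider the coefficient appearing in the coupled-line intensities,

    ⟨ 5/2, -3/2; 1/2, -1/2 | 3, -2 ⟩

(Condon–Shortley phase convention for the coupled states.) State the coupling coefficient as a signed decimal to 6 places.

j₁+j₂−J=0  J+j₁−j₂=5  J−j₁+j₂=1  j₁+j₂+J+1=7
(j₁±m₁, j₂±m₂, J±M) = (1,4,0,1,1,5)
P² = 480
sum k=0..0:
  [0] +1/24 = 1/24
S = 1/24
C² = P²·S² = 5/6 ; C = +0.912871

+√(5/6) = +0.912871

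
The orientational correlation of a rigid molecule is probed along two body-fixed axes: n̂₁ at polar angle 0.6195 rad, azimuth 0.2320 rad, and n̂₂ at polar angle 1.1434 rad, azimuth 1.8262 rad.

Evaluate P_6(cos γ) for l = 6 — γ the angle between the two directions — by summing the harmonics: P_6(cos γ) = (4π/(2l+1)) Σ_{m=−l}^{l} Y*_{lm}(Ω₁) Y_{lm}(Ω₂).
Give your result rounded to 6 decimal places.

0.178237

Addition theorem: P_6(cos γ) = (4π/13) Σ_m Y*_{lm}(Ω₁) Y_{lm}(Ω₂), m = −6…6:
  term(m=-6) = (-0.005029, 0.000711)   from Y*(Ω₁)=(0.003292, 0.018215), Y(Ω₂)=(-0.010528, 0.274214)
  term(m=-5) = (-0.004545, -0.038663)   from Y*(Ω₁)=(0.035905, 0.082432), Y(Ω₂)=(-0.414425, -0.125377)
  term(m=-4) = (0.055318, -0.005194)   from Y*(Ω₁)=(0.152932, 0.204208), Y(Ω₂)=(0.113679, -0.185756)
  term(m=-3) = (-0.007060, -0.100393)   from Y*(Ω₁)=(0.341898, 0.285647), Y(Ω₂)=(-0.156639, -0.162768)
  term(m=-2) = (0.118081, -0.005531)   from Y*(Ω₁)=(0.350394, 0.175351), Y(Ω₂)=(0.263184, -0.147493)
  term(m=-1) = (0.000224, 0.009574)   from Y*(Ω₁)=(-0.073160, -0.017284), Y(Ω₂)=(-0.032185, -0.123263)
  term(m=+0) = (-0.129589, -0.000000)   from Y*(Ω₁)=(-0.414909, -0.000000), Y(Ω₂)=(0.312331, 0.000000)
  term(m=+1) = (0.000224, -0.009574)   from Y*(Ω₁)=(0.073160, -0.017284), Y(Ω₂)=(0.032185, -0.123263)
  term(m=+2) = (0.118081, 0.005531)   from Y*(Ω₁)=(0.350394, -0.175351), Y(Ω₂)=(0.263184, 0.147493)
  term(m=+3) = (-0.007060, 0.100393)   from Y*(Ω₁)=(-0.341898, 0.285647), Y(Ω₂)=(0.156639, -0.162768)
  term(m=+4) = (0.055318, 0.005194)   from Y*(Ω₁)=(0.152932, -0.204208), Y(Ω₂)=(0.113679, 0.185756)
  term(m=+5) = (-0.004545, 0.038663)   from Y*(Ω₁)=(-0.035905, 0.082432), Y(Ω₂)=(0.414425, -0.125377)
  term(m=+6) = (-0.005029, -0.000711)   from Y*(Ω₁)=(0.003292, -0.018215), Y(Ω₂)=(-0.010528, -0.274214)
Accumulated sum (0.184388, -0.000000); after 4π/(2l+1) scaling, (0.178237, -0.000000) ⇒ P_6 = 0.178237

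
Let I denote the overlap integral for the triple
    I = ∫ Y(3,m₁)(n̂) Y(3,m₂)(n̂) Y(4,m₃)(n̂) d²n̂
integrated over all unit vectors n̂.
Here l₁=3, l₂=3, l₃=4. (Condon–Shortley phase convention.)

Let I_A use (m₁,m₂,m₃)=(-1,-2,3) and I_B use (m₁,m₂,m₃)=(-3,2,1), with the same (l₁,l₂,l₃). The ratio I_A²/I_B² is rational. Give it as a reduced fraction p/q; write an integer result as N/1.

7/15

Same 3,3,4: normalisation and zero-m 3j drop out of the ratio.
A: Δ: 2! 4! 4! / 11! → 1/34650; sum: t=0:+1/288 t=1:−1/144 = -1/288; 3j²(3 3 4; -1 -2 3) = Δ·Π!·Σ² = 1/99  (sign +1)
B: Δ: 2! 4! 4! / 11! → 1/34650; sum: t=2:+1/288 = 1/288; 3j²(3 3 4; -3 2 1) = Δ·Π!·Σ² = 5/231  (sign -1)
I_A²/I_B² = (1/99)/(5/231) = 7/15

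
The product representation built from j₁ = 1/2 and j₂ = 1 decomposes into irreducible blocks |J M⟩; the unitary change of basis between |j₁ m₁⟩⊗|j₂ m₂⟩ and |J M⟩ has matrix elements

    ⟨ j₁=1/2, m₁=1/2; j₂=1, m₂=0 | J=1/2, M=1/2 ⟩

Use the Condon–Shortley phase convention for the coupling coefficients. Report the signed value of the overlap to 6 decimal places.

+√(1/3) = +0.577350

√[2·1!0!1!/3! · 1!0!1!1!1!0!] = √(1/3)
  +(−1)^0/∏(0,1,0,1,0,0)! = 1  (running 1)
⟨..|..⟩ = √(1/3)·(1) = +0.577350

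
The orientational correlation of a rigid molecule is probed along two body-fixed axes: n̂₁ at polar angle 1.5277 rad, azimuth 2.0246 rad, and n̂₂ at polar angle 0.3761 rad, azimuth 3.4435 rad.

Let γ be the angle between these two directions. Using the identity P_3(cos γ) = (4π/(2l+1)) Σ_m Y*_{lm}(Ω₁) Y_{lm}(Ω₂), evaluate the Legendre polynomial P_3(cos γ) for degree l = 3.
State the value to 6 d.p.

Addition theorem: P_3(cos γ) = (4π/7) Σ_m Y*_{lm}(Ω₁) Y_{lm}(Ω₂), m = −3…3:
  term(m=-3) = -0.003785+0.007724i   from Y*(Ω₁)=+0.406975-0.086482i, Y(Ω₂)=-0.012758+0.016267i
  term(m=-2) = -0.005378-0.001686i   from Y*(Ω₁)=-0.027056-0.034633i, Y(Ω₂)=+0.105560-0.072810i
  term(m=-1) = -0.019107+0.124818i   from Y*(Ω₁)=+0.140233-0.287507i, Y(Ω₂)=-0.376889+0.117373i
  term(m=+0) = -0.022121-0.000000i   from Y*(Ω₁)=-0.048083-0.000000i, Y(Ω₂)=+0.460061+0.000000i
  term(m=+1) = -0.019107-0.124818i   from Y*(Ω₁)=-0.140233-0.287507i, Y(Ω₂)=+0.376889+0.117373i
  term(m=+2) = -0.005378+0.001686i   from Y*(Ω₁)=-0.027056+0.034633i, Y(Ω₂)=+0.105560+0.072810i
  term(m=+3) = -0.003785-0.007724i   from Y*(Ω₁)=-0.406975-0.086482i, Y(Ω₂)=+0.012758+0.016267i
Total Σ_m = -0.078660+0.000000i. Multiply by 1.795196: -0.141211+0.000000i. P_3(cos γ) = -0.141211

-0.141211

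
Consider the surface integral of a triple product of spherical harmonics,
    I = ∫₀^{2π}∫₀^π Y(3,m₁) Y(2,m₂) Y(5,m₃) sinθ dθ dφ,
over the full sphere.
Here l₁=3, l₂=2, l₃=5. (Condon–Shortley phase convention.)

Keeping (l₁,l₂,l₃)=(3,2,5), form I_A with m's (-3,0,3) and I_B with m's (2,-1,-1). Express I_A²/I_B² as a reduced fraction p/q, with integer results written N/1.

l's match ⇒ only the (l;m) 3-j factors differ between A and B.
A: triangle coeff Δ(3,2,5) = 1/2310; Σ_t [0,0]: t=0:+1/2880 = 1/2880; (3j)²=2/165 [(3 2 5; -3 0 3)], sign=+1
B: triangle coeff Δ(3,2,5) = 1/2310; Σ_t [0,0]: t=0:+1/720 = 1/720; (3j)²=4/385 [(3 2 5; 2 -1 -1)], sign=+1
I_A²/I_B² = (2/165)/(4/385) = 7/6

7/6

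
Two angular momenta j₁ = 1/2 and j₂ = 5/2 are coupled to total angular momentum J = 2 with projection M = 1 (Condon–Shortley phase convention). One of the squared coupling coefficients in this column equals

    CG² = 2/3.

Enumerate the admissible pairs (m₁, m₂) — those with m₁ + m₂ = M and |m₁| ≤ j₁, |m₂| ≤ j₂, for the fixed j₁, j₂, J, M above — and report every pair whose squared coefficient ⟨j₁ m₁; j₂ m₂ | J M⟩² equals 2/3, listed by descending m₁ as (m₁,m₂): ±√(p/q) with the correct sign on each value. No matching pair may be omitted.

Admissible pairs with m₁+m₂ = M = 1: (-1/2,3/2), (1/2,1/2)
  (m₁,m₂)=(1/2,1/2): CG² = 1/3, CG = +√(1/3)
  (m₁,m₂)=(-1/2,3/2): CG² = 2/3, CG = −√(2/3)   ← matches the target
Pairs with CG² = 2/3: (-1/2,3/2): −√(2/3)

(-1/2,3/2): −√(2/3)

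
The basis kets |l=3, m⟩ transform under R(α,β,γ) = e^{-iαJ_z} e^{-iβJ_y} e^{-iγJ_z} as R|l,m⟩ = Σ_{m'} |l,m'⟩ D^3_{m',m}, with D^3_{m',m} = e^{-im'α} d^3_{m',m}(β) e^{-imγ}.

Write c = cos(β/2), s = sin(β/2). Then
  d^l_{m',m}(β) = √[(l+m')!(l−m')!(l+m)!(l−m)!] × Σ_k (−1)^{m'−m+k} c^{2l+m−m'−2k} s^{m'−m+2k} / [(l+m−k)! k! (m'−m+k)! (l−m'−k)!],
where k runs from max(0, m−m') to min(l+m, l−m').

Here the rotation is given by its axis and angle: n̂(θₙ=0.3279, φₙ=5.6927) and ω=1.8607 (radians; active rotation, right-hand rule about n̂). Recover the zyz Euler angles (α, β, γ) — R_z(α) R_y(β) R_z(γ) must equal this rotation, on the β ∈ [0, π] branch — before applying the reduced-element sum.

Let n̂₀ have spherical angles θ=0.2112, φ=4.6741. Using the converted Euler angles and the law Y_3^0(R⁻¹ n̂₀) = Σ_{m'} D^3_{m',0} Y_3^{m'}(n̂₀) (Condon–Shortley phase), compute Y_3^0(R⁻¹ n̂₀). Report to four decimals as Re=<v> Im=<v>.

Axis–angle → zyz. n̂ = (sinθₙcosφₙ, sinθₙsinφₙ, cosθₙ) = (+0.267522, -0.179309, +0.946721), ω = 1.8607.
R = I cosω + sinω [n̂]ₓ + (1−cosω) n̂n̂ᵀ gives
  R = [-0.193833, -0.968897, +0.153841; +0.845534, -0.244517, -0.474641; +0.497495, +0.038077, +0.866631]
β = atan2(√(R₁₃²+R₂₃²), R₃₃) = 0.522387; α = atan2(R₂₃, R₁₃) mod 2π = 5.025826; γ = atan2(R₃₂, −R₃₁) mod 2π = 3.065204
Need the full column D^3_{m',0} for m'=−3..3 at α=5.0258, β=0.5224, γ=3.0652.
cos(β/2)=0.966083, sin(β/2)=0.258234
d^3_{-3,0}: single k=3 term ⇒ +0.069438;  D = -0.056088+0.040936i
d^3_{-2,0}: k∈[2..3] ⇒ +0.318158 -0.022732 = +0.295426;  D = -0.239255-0.173302i
d^3_{-1,0}: k∈[1..3] ⇒ +0.752791 -0.161359 +0.003843 = +0.595275;  D = +0.183541-0.566273i
d^3_{0,0}: k∈[0..3] ⇒ +0.812990 -0.522787 +0.037353 -0.000297 = +0.327259;  D = +0.327259+0.000000i
d^3_{1,0}: k∈[0..2] ⇒ -0.752791 +0.161359 -0.003843 = -0.595275;  D = -0.183541-0.566273i
d^3_{2,0}: k∈[0..1] ⇒ +0.318158 -0.022732 = +0.295426;  D = -0.239255+0.173302i
d^3_{3,0}: single k=0 term ⇒ -0.069438;  D = +0.056088+0.040936i
Y_3^{m'}(θ=0.2112,φ=4.6741) and Σ D·Y over m':
  (-0.0561+0.0409i)·(+0.0004-0.0038i)  (-0.2393-0.1733i)·(-0.0438-0.0034i)  (+0.1835-0.5663i)·(-0.0098+0.2559i)  (+0.3273+0.0000i)·(+0.6496+0.0000i)  (-0.1835-0.5663i)·(+0.0098+0.2559i)  (-0.2393+0.1733i)·(-0.0438+0.0034i)  (+0.0561+0.0409i)·(-0.0004-0.0038i)
Y_3^0(R⁻¹ n̂) = +0.518882-0.000000i

Re=0.5189 Im=0.0000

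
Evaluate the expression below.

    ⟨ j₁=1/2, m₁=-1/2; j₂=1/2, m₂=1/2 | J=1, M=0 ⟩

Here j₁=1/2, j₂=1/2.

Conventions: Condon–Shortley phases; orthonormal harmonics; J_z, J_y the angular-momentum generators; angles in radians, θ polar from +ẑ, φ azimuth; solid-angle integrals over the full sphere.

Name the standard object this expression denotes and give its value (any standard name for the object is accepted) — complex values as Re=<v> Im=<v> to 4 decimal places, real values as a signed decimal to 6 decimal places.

This is a Clebsch–Gordan (vector-coupling) coefficient.
√[3·0!1!1!/3! · 0!1!1!0!1!1!] = √(1/2)
  +(−1)^0/∏(0,0,1,1,0,0)! = 1  (running 1)
⟨..|..⟩ = √(1/2)·(1) = +0.707107

Clebsch–Gordan coefficient, +√(1/2) ≈ +0.707107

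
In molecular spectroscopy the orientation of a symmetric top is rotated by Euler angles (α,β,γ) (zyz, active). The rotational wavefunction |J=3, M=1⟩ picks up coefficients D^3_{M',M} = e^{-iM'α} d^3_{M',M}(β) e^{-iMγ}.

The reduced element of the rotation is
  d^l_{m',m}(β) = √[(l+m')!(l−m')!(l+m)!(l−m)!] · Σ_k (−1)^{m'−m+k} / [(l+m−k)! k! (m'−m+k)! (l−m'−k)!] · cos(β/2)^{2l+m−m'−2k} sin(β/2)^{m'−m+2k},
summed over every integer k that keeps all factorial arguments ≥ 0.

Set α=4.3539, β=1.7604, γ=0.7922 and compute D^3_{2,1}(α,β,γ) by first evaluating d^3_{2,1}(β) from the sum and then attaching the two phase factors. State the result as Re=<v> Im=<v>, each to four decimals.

First d^3_{2,1}(β=1.7604), then the phase factors e^{-i(2)α} and e^{-i(1)γ}:
With c≡cos(β/2)=0.636997 and s≡sin(β/2)=0.770866, N=[120·1·24·2]^{1/2}=75.894664
The bounds max(0,m−m')=0 and min(l+m,l−m')=1 give 2 terms
  k=0: (−1)^1·75.8947/(24)·0.6370^5·0.7709^1 = -0.255662
  k=1: (−1)^2·75.8947/(12)·0.6370^3·0.7709^3 = +0.748823
d^3_{2,1}(1.7604) = -0.255662 +0.748823 = +0.493161
Phases: e^{-i·(2)·4.3539}=-0.753795-0.657110i, e^{-i·(1)·0.7922}=+0.702281-0.711900i ⇒ D=-0.491767+0.037062i

Re=-0.4918 Im=0.0371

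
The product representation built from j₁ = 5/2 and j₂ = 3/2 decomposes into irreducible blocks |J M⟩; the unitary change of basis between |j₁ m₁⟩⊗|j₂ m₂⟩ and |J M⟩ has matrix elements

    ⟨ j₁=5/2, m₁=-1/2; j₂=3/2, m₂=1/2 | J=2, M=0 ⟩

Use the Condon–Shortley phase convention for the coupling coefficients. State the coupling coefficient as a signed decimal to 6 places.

triangle: 2!×3!×1!/7! = 12/5040
(j±m)!: 2!×3!×2!×1!×2!×2! = 96
prefactor² = (2J+1)×Δ×N² = 8/7
  k=1: −1/(1!×1!×2!×1!×1!×0!) = -1/2
  k=2: +1/(2!×0!×1!×0!×2!×1!) = 1/4
Σ = -1/4  ⇒  CG² = 8/7×(-1/4)² = 1/14
CG = −√(1/14) = -0.267261

-0.267261  (= −√(1/14))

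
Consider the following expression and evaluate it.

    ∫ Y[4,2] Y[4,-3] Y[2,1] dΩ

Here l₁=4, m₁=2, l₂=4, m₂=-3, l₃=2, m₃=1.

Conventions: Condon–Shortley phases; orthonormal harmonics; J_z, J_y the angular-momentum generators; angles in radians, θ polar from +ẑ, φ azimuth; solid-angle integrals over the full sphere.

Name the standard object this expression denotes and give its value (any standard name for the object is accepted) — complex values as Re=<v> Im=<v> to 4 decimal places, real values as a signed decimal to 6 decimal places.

Gaunt coefficient, -0.187702

This is a Gaunt coefficient — the integral of a triple product of spherical harmonics over the sphere.
Checks pass: Σm=0; 10 even; l₃=2∈[0,8].
(2·4+1)(2·4+1)(2·2+1) = 405
Δ: 6! 2! 2! / 11! → 1/13860
sum: t=2:+1/192 t=3:−1/36 t=4:+1/192 = -5/288
3j²(4 4 2; 0 0 0) = Δ·Π!·Σ² = 20/693  (sign -1)
sum: t=0:+1/1440 t=1:−1/240 = -1/288
3j²(4 4 2; 2 -3 1) = Δ·Π!·Σ² = 5/132  (sign +1)
combine: 4πI² = 405·20/693·5/132 = 375/847
take √, sign -1: I = -0.18770204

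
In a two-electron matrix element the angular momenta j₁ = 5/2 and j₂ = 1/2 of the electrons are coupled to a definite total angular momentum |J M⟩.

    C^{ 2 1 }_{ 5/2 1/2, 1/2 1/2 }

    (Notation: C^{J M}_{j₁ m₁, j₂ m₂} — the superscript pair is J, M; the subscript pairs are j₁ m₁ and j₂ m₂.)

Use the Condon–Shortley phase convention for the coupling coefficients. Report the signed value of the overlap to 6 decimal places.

−√(1/3) = -0.577350

j₁+j₂−J=1  J+j₁−j₂=4  J−j₁+j₂=0  j₁+j₂+J+1=6
(j₁±m₁, j₂±m₂, J±M) = (3,2,1,0,3,1)
P² = 12
sum k=1..1:
  [1] −1/6 = -1/6
S = -1/6
C² = P²·S² = 1/3 ; C = -0.577350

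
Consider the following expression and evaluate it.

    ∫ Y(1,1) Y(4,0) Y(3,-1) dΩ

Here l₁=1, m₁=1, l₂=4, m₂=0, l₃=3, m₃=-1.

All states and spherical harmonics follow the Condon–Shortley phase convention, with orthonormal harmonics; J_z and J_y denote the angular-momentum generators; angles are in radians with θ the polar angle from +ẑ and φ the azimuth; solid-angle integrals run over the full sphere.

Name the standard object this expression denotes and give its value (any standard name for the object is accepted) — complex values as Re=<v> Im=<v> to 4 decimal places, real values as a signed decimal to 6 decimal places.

This is a Gaunt coefficient — the integral of a triple product of spherical harmonics over the sphere.
Checks pass: Σm=0; 8 even; l₃=3∈[3,5].
(2·1+1)(2·4+1)(2·3+1) = 189
Δ: 2! 0! 6! / 9! → 1/252
sum: t=1:−1/36 = -1/36
3j²(1 4 3; 0 0 0) = Δ·Π!·Σ² = 4/63  (sign +1)
sum: t=0:+1/96 = 1/96
3j²(1 4 3; 1 0 -1) = Δ·Π!·Σ² = 1/42  (sign +1)
combine: 4πI² = 189·4/63·1/42 = 2/7
take √, sign +1: I = 0.15078601

Gaunt coefficient, +0.150786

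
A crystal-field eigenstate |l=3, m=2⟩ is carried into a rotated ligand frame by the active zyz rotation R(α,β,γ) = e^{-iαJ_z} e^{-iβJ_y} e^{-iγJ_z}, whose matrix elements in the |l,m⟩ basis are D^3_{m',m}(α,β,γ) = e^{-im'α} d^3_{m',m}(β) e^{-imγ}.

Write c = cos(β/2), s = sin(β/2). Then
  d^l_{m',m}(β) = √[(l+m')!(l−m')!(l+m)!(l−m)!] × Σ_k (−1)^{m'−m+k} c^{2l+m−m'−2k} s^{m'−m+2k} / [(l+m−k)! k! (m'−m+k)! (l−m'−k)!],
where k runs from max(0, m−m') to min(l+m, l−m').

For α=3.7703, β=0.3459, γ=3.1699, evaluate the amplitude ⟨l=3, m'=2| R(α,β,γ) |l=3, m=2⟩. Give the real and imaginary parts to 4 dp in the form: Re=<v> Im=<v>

Re=0.1966 Im=-0.7489

First d^3_{2,2}(β=0.3459), then the phase factors e^{-i(2)α} and e^{-i(2)γ}:
Half-angle: c=0.985081, s=0.172089. N=√(120·1·120·1)=120.000000
k: max(0,(2)−(2))=0 … min(3+(2),3−(2))=1
  k=0: (−1)^0·120.0000/(120)·0.9851^6·0.1721^0 = +0.913761
  k=1: (−1)^1·120.0000/(24)·0.9851^4·0.1721^2 = -0.139433
d^3_{2,2}(0.3459) = +0.913761 -0.139433 = +0.774328
Phases: e^{-i·(2)·3.7703}=+0.308277-0.951297i, e^{-i·(2)·3.1699}=+0.998398-0.056584i ⇒ D=+0.196644-0.748943i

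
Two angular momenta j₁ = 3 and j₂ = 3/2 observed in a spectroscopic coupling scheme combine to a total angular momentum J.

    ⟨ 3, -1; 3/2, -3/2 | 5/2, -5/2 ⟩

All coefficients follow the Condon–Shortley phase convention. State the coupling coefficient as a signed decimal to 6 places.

j₁+j₂−J=2  J+j₁−j₂=4  J−j₁+j₂=1  j₁+j₂+J+1=8
(j₁±m₁, j₂±m₂, J±M) = (2,4,0,3,0,5)
P² = 1728/7
sum k=0..0:
  [0] +1/48 = 1/48
S = 1/48
C² = P²·S² = 3/28 ; C = +0.327327

+0.327327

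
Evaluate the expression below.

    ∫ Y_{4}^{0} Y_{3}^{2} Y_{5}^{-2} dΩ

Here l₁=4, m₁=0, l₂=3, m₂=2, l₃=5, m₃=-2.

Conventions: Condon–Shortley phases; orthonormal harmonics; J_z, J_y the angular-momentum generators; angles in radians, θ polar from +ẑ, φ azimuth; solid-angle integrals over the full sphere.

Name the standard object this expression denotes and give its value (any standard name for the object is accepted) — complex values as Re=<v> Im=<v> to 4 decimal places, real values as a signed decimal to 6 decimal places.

This is a Gaunt coefficient — the integral of a triple product of spherical harmonics over the sphere.
Checks pass: Σm=0; 12 even; l₃=5∈[1,7].
(2·4+1)(2·3+1)(2·5+1) = 693
Δ: 2! 6! 4! / 13! → 1/180180
sum: t=0:+1/576 t=1:−1/144 t=2:+1/576 = -1/288
3j²(4 3 5; 0 0 0) = Δ·Π!·Σ² = 20/1001  (sign +1)
sum: t=1:−1/864 t=2:+1/576 = 1/1728
3j²(4 3 5; 0 2 -2) = Δ·Π!·Σ² = 5/1287  (sign -1)
combine: 4πI² = 693·20/1001·5/1287 = 100/1859
take √, sign -1: I = -0.06542675

Gaunt coefficient, -0.065427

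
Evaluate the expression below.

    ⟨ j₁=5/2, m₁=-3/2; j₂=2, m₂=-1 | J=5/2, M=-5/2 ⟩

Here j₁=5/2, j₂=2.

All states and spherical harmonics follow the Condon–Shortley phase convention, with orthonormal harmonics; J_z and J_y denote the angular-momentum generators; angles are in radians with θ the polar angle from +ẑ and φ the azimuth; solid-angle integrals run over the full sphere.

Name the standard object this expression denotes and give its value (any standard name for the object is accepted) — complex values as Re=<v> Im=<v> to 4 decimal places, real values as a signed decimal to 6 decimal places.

This is a Clebsch–Gordan (vector-coupling) coefficient.
j₁+j₂−J=2  J+j₁−j₂=3  J−j₁+j₂=2  j₁+j₂+J+1=8
(j₁±m₁, j₂±m₂, J±M) = (1,4,1,3,0,5)
P² = 432/7
sum k=1..1:
  [1] −1/12 = -1/12
S = -1/12
C² = P²·S² = 3/7 ; C = -0.654654

Clebsch–Gordan coefficient, −√(3/7) ≈ -0.654654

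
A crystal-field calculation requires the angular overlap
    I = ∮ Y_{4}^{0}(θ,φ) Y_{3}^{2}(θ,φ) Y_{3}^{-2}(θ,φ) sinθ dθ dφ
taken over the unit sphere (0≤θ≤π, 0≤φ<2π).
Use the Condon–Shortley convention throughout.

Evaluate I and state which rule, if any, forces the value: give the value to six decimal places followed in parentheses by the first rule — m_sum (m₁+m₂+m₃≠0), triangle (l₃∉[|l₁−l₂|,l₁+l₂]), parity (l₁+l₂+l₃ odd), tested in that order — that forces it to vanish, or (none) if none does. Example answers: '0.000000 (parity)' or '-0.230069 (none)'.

Rules hold: Σm=0, L=10 even, 1≤3≤7.
N = 9·7·7 = 441
Δ = 4!·4!·2!/11! = 1/34650
Racah Σ t=1..3: t=1:−1/72 t=2:+1/16 t=3:−1/72 = 5/144
⇒ 3j(4 3 3; 0 0 0)² = 2/77, sgn -1
Racah Σ t=3..4: t=3:−1/72 t=4:+1/576 = -7/576
⇒ 3j(4 3 3; 0 2 -2)² = 7/198, sgn +1
4πI² = N·(3j₀)²·(3jₘ)² = 49/121
I = -1·√(0.404959/4π) = -0.17951487
No selection rule forces the value: the integral is nonzero (none).

-0.179515 (none)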